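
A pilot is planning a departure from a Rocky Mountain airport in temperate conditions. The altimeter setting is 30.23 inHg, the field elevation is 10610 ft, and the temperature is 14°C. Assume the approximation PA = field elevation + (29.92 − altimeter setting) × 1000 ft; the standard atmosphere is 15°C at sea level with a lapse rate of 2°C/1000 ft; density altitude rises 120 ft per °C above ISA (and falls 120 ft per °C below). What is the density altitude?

12652 ft

Pressure altitude = 10610 + (29.92 − 30.23) × 1000 = 10610 + (-310) = 10300 ft.
ISA temperature at 10300 ft = 15 − 2 × (10300/1000) = -5.6°C.
ISA deviation = 14 − (-5.6) = +19.6°C.
Density altitude = 10300 + 120 × (19.6) = 12652 ft.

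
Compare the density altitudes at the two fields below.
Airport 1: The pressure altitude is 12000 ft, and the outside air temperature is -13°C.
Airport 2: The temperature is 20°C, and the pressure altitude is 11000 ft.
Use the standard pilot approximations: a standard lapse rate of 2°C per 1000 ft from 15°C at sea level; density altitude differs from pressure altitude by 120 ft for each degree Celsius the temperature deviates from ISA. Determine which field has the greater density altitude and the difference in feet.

Airport 2 by 2720 ft

Airport 1: ISA temp = -9°C, deviation -4°C, DA = 12000 + 120 × (-4) = 11520 ft.
Airport 2: ISA temp = -7°C, deviation +27°C, DA = 11000 + 120 × 27 = 14240 ft.
Airport 2 is higher by 14240 − 11520 = 2720 ft.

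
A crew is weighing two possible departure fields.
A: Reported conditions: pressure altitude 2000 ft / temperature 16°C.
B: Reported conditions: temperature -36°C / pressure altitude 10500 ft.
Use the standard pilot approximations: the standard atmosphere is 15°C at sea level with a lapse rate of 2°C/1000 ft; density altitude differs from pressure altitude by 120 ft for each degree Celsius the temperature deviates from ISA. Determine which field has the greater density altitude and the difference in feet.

A: ISA temp = 11°C, deviation +5°C, DA = 2000 + 120 × 5 = 2600 ft.
B: ISA temp = -6°C, deviation -30°C, DA = 10500 + 120 × (-30) = 6900 ft.
B is higher by 6900 − 2600 = 4300 ft.

B by 4300 ft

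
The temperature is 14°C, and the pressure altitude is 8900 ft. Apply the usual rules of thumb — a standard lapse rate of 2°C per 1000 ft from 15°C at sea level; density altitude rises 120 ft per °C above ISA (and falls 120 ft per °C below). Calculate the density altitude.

10916 ft

ISA temperature at 8900 ft = 15 − 2 × (8900/1000) = -2.8°C.
ISA deviation = 14 − (-2.8) = +16.8°C.
Density altitude = 8900 + 120 × (16.8) = 8900 + (+2016) = 10916 ft.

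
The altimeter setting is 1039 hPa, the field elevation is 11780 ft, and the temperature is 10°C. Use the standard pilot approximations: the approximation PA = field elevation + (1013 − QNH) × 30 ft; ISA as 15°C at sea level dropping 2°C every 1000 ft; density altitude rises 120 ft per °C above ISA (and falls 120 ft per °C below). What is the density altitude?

13040 ft

Pressure altitude = 11780 + (1013 − 1039) × 30 = 11780 + (-780) = 11000 ft.
ISA temperature at 11000 ft = 15 − 2 × (11000/1000) = -7°C.
ISA deviation = 10 − (-7) = +17°C.
Density altitude = 11000 + 120 × (17) = 13040 ft.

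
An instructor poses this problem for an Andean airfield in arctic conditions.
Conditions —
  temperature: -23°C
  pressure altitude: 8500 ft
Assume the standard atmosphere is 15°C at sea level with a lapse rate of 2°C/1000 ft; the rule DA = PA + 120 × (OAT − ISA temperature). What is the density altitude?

ISA temperature at 8500 ft = 15 − 2 × (8500/1000) = -2°C.
ISA deviation = -23 − (-2) = -21°C.
Density altitude = 8500 + 120 × (-21) = 8500 + (-2520) = 5980 ft.

5980 ft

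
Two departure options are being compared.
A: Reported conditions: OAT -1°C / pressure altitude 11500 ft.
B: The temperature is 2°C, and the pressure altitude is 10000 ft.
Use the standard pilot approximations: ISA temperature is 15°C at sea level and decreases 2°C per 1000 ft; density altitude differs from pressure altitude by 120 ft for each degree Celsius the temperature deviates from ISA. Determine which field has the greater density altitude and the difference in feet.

A by 1500 ft

A: ISA temp = -8°C, deviation +7°C, DA = 11500 + 120 × 7 = 12340 ft.
B: ISA temp = -5°C, deviation +7°C, DA = 10000 + 120 × 7 = 10840 ft.
A is higher by 12340 − 10840 = 1500 ft.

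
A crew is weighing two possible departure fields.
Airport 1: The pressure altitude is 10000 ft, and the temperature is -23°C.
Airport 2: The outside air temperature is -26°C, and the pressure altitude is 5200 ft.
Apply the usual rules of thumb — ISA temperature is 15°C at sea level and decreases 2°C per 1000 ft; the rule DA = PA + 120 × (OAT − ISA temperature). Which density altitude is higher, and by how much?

Airport 1: ISA temp = -5°C, deviation -18°C, DA = 10000 + 120 × (-18) = 7840 ft.
Airport 2: ISA temp = 4.6°C, deviation -30.6°C, DA = 5200 + 120 × (-30.6) = 1528 ft.
Airport 1 is higher by 7840 − 1528 = 6312 ft.

Airport 1 by 6312 ft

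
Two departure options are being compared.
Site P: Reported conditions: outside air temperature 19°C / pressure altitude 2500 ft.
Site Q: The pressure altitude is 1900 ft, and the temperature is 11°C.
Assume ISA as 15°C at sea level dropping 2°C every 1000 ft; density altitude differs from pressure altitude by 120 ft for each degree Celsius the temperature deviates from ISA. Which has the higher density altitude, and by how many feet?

Site P by 1704 ft

Site P: ISA temp = 10°C, deviation +9°C, DA = 2500 + 120 × 9 = 3580 ft.
Site Q: ISA temp = 11.2°C, deviation -0.2°C, DA = 1900 + 120 × (-0.2) = 1876 ft.
Site P is higher by 3580 − 1876 = 1704 ft.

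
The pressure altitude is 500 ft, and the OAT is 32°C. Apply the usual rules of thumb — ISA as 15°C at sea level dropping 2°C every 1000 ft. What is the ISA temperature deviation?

ISA+18°C

ISA temperature at 500 ft = 15 − 2 × (500/1000) = 14°C.
Deviation = OAT − ISA = 32 − 14 = +18°C.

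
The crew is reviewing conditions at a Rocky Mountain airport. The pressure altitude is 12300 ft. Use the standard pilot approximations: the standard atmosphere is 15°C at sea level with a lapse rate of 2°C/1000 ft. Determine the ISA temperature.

-9.6°C

ISA temperature = 15 − 2 × (12300/1000) = 15 − 24.6 = -9.6°C.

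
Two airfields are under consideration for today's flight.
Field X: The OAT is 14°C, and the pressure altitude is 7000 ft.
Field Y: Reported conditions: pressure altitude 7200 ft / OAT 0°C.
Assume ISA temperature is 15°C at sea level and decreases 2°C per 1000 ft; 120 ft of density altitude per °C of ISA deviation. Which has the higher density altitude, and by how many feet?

Field X by 1432 ft

Field X: ISA temp = 1°C, deviation +13°C, DA = 7000 + 120 × 13 = 8560 ft.
Field Y: ISA temp = 0.6°C, deviation -0.6°C, DA = 7200 + 120 × (-0.6) = 7128 ft.
Field X is higher by 8560 − 7128 = 1432 ft.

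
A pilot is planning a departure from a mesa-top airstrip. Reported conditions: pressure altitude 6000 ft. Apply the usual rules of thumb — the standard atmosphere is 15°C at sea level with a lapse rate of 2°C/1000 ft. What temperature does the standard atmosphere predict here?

3°C

ISA temperature = 15 − 2 × (6000/1000) = 15 − 12 = 3°C.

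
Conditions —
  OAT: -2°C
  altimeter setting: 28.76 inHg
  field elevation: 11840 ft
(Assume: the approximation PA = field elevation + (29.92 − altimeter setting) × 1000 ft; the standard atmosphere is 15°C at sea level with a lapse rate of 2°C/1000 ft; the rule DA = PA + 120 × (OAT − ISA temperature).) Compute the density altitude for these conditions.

Pressure altitude = 11840 + (29.92 − 28.76) × 1000 = 11840 + (+1160) = 13000 ft.
ISA temperature at 13000 ft = 15 − 2 × (13000/1000) = -11°C.
ISA deviation = -2 − (-11) = +9°C.
Density altitude = 13000 + 120 × (9) = 14080 ft.

14080 ft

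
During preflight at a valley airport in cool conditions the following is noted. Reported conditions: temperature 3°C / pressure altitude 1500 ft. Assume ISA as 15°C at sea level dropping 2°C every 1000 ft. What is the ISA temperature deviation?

ISA temperature at 1500 ft = 15 − 2 × (1500/1000) = 12°C.
Deviation = OAT − ISA = 3 − 12 = -9°C.

ISA-9°C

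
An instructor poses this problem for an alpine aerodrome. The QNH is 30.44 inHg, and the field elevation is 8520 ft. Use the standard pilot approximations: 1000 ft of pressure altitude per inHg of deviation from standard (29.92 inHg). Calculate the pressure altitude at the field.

8000 ft

Pressure correction = (29.92 − 30.44) × 1000 = -520 ft.
Pressure altitude = 8520 + (-520) = 8000 ft.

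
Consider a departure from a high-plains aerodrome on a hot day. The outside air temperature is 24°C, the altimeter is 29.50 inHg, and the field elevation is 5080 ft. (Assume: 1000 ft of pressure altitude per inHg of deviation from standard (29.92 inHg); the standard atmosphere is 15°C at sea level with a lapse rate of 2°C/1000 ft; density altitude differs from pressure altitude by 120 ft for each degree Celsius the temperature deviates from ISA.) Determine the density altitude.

Pressure altitude = 5080 + (29.92 − 29.50) × 1000 = 5080 + (+420) = 5500 ft.
ISA temperature at 5500 ft = 15 − 2 × (5500/1000) = 4°C.
ISA deviation = 24 − 4 = +20°C.
Density altitude = 5500 + 120 × (20) = 7900 ft.

7900 ft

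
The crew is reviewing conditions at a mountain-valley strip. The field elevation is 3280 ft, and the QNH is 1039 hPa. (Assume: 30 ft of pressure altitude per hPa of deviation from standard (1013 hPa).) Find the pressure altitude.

Pressure correction = (1013 − 1039) × 30 = -780 ft.
Pressure altitude = 3280 + (-780) = 2500 ft.

2500 ft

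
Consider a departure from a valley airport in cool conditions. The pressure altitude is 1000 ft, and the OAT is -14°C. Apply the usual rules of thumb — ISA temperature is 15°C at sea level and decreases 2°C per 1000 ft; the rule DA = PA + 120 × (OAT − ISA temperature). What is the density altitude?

-2240 ft

ISA temperature at 1000 ft = 15 − 2 × (1000/1000) = 13°C.
ISA deviation = -14 − 13 = -27°C.
Density altitude = 1000 + 120 × (-27) = 1000 + (-3240) = -2240 ft.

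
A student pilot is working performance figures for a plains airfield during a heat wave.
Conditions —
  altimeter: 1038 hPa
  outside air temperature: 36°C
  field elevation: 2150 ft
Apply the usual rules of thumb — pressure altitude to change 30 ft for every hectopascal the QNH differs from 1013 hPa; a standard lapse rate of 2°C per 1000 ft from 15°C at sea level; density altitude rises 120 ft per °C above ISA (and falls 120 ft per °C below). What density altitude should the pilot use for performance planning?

Pressure altitude = 2150 + (1013 − 1038) × 30 = 2150 + (-750) = 1400 ft.
ISA temperature at 1400 ft = 15 − 2 × (1400/1000) = 12.2°C.
ISA deviation = 36 − 12.2 = +23.8°C.
Density altitude = 1400 + 120 × (23.8) = 4256 ft.

4256 ft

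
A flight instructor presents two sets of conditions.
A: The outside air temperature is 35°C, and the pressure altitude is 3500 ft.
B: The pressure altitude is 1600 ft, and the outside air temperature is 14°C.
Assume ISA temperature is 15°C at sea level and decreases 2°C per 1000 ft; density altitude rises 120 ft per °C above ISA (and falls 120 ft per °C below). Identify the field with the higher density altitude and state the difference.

A by 4876 ft

A: ISA temp = 8°C, deviation +27°C, DA = 3500 + 120 × 27 = 6740 ft.
B: ISA temp = 11.8°C, deviation +2.2°C, DA = 1600 + 120 × 2.2 = 1864 ft.
A is higher by 6740 − 1864 = 4876 ft.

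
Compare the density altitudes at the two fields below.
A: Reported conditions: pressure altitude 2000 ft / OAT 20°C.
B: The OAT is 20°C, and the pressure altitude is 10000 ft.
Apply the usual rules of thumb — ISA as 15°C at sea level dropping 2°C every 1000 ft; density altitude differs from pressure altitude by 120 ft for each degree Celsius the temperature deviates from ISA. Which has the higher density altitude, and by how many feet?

B by 9920 ft

A: ISA temp = 11°C, deviation +9°C, DA = 2000 + 120 × 9 = 3080 ft.
B: ISA temp = -5°C, deviation +25°C, DA = 10000 + 120 × 25 = 13000 ft.
B is higher by 13000 − 3080 = 9920 ft.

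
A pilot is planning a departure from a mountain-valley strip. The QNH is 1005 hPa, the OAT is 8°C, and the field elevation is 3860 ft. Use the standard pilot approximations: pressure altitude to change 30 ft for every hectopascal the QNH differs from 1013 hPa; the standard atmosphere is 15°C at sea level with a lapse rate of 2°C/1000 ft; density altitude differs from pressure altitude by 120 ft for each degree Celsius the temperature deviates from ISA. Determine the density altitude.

Pressure altitude = 3860 + (1013 − 1005) × 30 = 3860 + (+240) = 4100 ft.
ISA temperature at 4100 ft = 15 − 2 × (4100/1000) = 6.8°C.
ISA deviation = 8 − 6.8 = +1.2°C.
Density altitude = 4100 + 120 × (1.2) = 4244 ft.

4244 ft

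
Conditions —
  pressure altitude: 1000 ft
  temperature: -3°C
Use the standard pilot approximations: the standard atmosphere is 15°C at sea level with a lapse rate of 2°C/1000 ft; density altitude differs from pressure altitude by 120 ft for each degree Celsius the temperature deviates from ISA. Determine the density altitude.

ISA temperature at 1000 ft = 15 − 2 × (1000/1000) = 13°C.
ISA deviation = -3 − 13 = -16°C.
Density altitude = 1000 + 120 × (-16) = 1000 + (-1920) = -920 ft.

-920 ft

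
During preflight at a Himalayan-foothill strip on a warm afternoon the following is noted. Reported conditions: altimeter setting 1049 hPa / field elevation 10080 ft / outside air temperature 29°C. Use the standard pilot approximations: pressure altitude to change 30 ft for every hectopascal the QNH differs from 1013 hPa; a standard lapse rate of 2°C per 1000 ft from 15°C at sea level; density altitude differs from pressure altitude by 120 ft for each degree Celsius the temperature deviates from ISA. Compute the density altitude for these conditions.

Pressure altitude = 10080 + (1013 − 1049) × 30 = 10080 + (-1080) = 9000 ft.
ISA temperature at 9000 ft = 15 − 2 × (9000/1000) = -3°C.
ISA deviation = 29 − (-3) = +32°C.
Density altitude = 9000 + 120 × (32) = 12840 ft.

12840 ft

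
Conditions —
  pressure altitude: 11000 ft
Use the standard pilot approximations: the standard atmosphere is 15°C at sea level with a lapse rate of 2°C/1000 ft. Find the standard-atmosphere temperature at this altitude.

-7°C

ISA temperature = 15 − 2 × (11000/1000) = 15 − 22 = -7°C.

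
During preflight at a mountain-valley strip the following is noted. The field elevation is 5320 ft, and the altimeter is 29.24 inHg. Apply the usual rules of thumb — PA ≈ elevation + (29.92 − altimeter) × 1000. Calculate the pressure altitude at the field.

Pressure correction = (29.92 − 29.24) × 1000 = +680 ft.
Pressure altitude = 5320 + (+680) = 6000 ft.

6000 ft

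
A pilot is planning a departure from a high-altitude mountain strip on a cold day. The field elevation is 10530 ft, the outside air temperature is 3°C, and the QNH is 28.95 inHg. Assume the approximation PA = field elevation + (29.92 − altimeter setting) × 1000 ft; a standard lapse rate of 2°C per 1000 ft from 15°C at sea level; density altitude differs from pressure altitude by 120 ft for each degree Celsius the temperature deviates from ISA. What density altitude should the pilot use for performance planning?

12820 ft

Pressure altitude = 10530 + (29.92 − 28.95) × 1000 = 10530 + (+970) = 11500 ft.
ISA temperature at 11500 ft = 15 − 2 × (11500/1000) = -8°C.
ISA deviation = 3 − (-8) = +11°C.
Density altitude = 11500 + 120 × (11) = 12820 ft.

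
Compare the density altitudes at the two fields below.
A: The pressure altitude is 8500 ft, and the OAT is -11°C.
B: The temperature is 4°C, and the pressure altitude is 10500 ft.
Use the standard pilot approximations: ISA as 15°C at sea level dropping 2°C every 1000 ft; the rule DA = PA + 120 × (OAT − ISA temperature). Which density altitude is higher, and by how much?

B by 4280 ft

A: ISA temp = -2°C, deviation -9°C, DA = 8500 + 120 × (-9) = 7420 ft.
B: ISA temp = -6°C, deviation +10°C, DA = 10500 + 120 × 10 = 11700 ft.
B is higher by 11700 − 7420 = 4280 ft.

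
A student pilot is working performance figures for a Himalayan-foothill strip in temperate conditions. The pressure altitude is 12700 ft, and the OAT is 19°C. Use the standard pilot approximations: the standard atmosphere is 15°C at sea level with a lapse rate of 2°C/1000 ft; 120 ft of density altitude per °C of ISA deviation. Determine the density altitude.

ISA temperature at 12700 ft = 15 − 2 × (12700/1000) = -10.4°C.
ISA deviation = 19 − (-10.4) = +29.4°C.
Density altitude = 12700 + 120 × (29.4) = 12700 + (+3528) = 16228 ft.

16228 ft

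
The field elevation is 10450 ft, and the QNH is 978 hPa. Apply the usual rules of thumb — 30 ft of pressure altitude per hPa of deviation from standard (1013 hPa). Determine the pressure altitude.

11500 ft

Pressure correction = (1013 − 978) × 30 = +1050 ft.
Pressure altitude = 10450 + (+1050) = 11500 ft.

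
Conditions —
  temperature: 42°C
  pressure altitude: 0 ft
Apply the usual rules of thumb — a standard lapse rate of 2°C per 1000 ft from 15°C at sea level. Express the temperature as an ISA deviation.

ISA temperature at 0 ft = 15 − 2 × (0/1000) = 15°C.
Deviation = OAT − ISA = 42 − 15 = +27°C.

ISA+27°C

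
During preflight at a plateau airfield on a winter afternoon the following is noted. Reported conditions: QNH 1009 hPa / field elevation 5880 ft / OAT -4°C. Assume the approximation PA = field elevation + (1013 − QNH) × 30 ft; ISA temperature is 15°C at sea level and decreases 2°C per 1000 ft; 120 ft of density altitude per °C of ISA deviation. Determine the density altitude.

5160 ft

Pressure altitude = 5880 + (1013 − 1009) × 30 = 5880 + (+120) = 6000 ft.
ISA temperature at 6000 ft = 15 − 2 × (6000/1000) = 3°C.
ISA deviation = -4 − 3 = -7°C.
Density altitude = 6000 + 120 × (-7) = 5160 ft.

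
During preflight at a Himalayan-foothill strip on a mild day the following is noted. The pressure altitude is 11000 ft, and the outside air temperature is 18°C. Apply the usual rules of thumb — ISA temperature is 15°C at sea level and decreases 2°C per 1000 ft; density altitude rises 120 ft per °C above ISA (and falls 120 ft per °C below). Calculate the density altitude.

14000 ft

ISA temperature at 11000 ft = 15 − 2 × (11000/1000) = -7°C.
ISA deviation = 18 − (-7) = +25°C.
Density altitude = 11000 + 120 × (25) = 11000 + (+3000) = 14000 ft.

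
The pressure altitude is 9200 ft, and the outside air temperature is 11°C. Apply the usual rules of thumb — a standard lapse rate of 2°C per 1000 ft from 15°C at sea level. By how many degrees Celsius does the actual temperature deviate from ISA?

ISA temperature at 9200 ft = 15 − 2 × (9200/1000) = -3.4°C.
Deviation = OAT − ISA = 11 − (-3.4) = +14.4°C.

ISA+14.4°C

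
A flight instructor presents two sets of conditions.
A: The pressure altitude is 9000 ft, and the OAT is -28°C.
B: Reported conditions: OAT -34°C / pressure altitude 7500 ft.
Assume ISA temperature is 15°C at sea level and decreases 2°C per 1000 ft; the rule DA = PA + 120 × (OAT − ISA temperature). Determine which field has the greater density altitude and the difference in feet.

A: ISA temp = -3°C, deviation -25°C, DA = 9000 + 120 × (-25) = 6000 ft.
B: ISA temp = 0°C, deviation -34°C, DA = 7500 + 120 × (-34) = 3420 ft.
A is higher by 6000 − 3420 = 2580 ft.

A by 2580 ft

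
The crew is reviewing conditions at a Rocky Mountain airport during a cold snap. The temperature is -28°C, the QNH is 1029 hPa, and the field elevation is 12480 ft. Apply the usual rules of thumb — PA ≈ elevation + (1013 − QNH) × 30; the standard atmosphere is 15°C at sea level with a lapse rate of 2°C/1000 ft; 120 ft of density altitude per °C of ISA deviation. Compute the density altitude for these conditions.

Pressure altitude = 12480 + (1013 − 1029) × 30 = 12480 + (-480) = 12000 ft.
ISA temperature at 12000 ft = 15 − 2 × (12000/1000) = -9°C.
ISA deviation = -28 − (-9) = -19°C.
Density altitude = 12000 + 120 × (-19) = 9720 ft.

9720 ft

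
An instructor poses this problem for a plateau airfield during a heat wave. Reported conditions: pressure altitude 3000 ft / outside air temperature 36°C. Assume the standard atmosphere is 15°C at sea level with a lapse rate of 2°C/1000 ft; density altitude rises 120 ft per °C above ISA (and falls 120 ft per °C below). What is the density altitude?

6240 ft

ISA temperature at 3000 ft = 15 − 2 × (3000/1000) = 9°C.
ISA deviation = 36 − 9 = +27°C.
Density altitude = 3000 + 120 × (27) = 3000 + (+3240) = 6240 ft.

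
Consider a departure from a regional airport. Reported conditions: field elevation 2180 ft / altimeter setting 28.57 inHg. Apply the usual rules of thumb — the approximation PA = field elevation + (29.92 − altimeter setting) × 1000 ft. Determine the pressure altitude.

Pressure correction = (29.92 − 28.57) × 1000 = +1350 ft.
Pressure altitude = 2180 + (+1350) = 3530 ft.

3530 ft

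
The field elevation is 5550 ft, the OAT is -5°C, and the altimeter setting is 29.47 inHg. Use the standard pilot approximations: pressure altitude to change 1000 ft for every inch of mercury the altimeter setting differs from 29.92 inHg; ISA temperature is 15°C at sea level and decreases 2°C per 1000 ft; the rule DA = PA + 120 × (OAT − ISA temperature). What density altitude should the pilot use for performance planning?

5040 ft

Pressure altitude = 5550 + (29.92 − 29.47) × 1000 = 5550 + (+450) = 6000 ft.
ISA temperature at 6000 ft = 15 − 2 × (6000/1000) = 3°C.
ISA deviation = -5 − 3 = -8°C.
Density altitude = 6000 + 120 × (-8) = 5040 ft.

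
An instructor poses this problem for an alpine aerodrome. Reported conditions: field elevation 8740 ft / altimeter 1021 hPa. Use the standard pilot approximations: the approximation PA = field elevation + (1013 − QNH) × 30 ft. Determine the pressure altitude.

Pressure correction = (1013 − 1021) × 30 = -240 ft.
Pressure altitude = 8740 + (-240) = 8500 ft.

8500 ft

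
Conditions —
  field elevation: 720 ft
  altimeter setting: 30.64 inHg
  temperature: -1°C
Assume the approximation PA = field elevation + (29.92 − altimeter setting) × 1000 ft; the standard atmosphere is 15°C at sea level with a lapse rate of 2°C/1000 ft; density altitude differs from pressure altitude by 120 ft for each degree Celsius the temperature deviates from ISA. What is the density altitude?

Pressure altitude = 720 + (29.92 − 30.64) × 1000 = 720 + (-720) = 0 ft.
ISA temperature at 0 ft = 15 − 2 × (0/1000) = 15°C.
ISA deviation = -1 − 15 = -16°C.
Density altitude = 0 + 120 × (-16) = -1920 ft.

-1920 ft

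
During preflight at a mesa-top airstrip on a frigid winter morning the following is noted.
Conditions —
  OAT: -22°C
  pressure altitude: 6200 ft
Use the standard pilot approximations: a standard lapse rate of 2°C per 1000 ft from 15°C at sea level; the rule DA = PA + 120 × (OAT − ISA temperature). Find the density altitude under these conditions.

ISA temperature at 6200 ft = 15 − 2 × (6200/1000) = 2.6°C.
ISA deviation = -22 − 2.6 = -24.6°C.
Density altitude = 6200 + 120 × (-24.6) = 6200 + (-2952) = 3248 ft.

3248 ft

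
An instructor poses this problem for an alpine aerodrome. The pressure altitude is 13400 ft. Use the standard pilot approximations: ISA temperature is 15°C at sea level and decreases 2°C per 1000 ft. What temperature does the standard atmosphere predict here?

-11.8°C

ISA temperature = 15 − 2 × (13400/1000) = 15 − 26.8 = -11.8°C.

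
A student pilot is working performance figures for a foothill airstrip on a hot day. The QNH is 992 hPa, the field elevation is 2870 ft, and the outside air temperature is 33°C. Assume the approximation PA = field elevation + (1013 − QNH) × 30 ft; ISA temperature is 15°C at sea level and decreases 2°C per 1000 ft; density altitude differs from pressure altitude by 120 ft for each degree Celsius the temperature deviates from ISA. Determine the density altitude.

Pressure altitude = 2870 + (1013 − 992) × 30 = 2870 + (+630) = 3500 ft.
ISA temperature at 3500 ft = 15 − 2 × (3500/1000) = 8°C.
ISA deviation = 33 − 8 = +25°C.
Density altitude = 3500 + 120 × (25) = 6500 ft.

6500 ft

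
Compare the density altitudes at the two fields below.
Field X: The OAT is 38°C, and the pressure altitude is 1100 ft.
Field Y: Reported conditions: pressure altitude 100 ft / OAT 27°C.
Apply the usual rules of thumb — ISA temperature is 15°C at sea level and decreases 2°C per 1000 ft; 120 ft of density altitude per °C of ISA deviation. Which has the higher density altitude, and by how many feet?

Field X by 2560 ft

Field X: ISA temp = 12.8°C, deviation +25.2°C, DA = 1100 + 120 × 25.2 = 4124 ft.
Field Y: ISA temp = 14.8°C, deviation +12.2°C, DA = 100 + 120 × 12.2 = 1564 ft.
Field X is higher by 4124 − 1564 = 2560 ft.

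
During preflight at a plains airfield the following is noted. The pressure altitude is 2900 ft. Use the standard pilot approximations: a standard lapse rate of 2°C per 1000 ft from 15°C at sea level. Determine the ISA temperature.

ISA temperature = 15 − 2 × (2900/1000) = 15 − 5.8 = 9.2°C.

9.2°C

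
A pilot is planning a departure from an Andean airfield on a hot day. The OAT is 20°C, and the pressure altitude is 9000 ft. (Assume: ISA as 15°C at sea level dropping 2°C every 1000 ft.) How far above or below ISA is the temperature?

ISA+23°C

ISA temperature at 9000 ft = 15 − 2 × (9000/1000) = -3°C.
Deviation = OAT − ISA = 20 − (-3) = +23°C.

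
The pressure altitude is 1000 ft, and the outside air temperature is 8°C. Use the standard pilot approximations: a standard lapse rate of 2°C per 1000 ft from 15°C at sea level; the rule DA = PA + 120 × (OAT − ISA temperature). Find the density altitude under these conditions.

ISA temperature at 1000 ft = 15 − 2 × (1000/1000) = 13°C.
ISA deviation = 8 − 13 = -5°C.
Density altitude = 1000 + 120 × (-5) = 1000 + (-600) = 400 ft.

400 ft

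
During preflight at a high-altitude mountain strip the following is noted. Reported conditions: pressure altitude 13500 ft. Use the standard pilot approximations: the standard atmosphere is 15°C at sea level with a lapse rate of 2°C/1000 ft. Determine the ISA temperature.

-12°C

ISA temperature = 15 − 2 × (13500/1000) = 15 − 27 = -12°C.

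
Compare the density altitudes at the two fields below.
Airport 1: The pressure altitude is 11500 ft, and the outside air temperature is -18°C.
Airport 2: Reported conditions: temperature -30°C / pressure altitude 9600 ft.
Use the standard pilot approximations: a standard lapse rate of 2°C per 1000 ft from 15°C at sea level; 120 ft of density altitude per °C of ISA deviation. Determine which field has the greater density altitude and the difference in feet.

Airport 1: ISA temp = -8°C, deviation -10°C, DA = 11500 + 120 × (-10) = 10300 ft.
Airport 2: ISA temp = -4.2°C, deviation -25.8°C, DA = 9600 + 120 × (-25.8) = 6504 ft.
Airport 1 is higher by 10300 − 6504 = 3796 ft.

Airport 1 by 3796 ft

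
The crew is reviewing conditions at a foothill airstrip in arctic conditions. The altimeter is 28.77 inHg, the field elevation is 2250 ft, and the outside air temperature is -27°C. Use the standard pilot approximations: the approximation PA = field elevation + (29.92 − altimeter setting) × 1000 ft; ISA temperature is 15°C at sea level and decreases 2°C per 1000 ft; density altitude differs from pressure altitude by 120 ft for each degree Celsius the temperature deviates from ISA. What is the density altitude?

-824 ft

Pressure altitude = 2250 + (29.92 − 28.77) × 1000 = 2250 + (+1150) = 3400 ft.
ISA temperature at 3400 ft = 15 − 2 × (3400/1000) = 8.2°C.
ISA deviation = -27 − 8.2 = -35.2°C.
Density altitude = 3400 + 120 × (-35.2) = -824 ft.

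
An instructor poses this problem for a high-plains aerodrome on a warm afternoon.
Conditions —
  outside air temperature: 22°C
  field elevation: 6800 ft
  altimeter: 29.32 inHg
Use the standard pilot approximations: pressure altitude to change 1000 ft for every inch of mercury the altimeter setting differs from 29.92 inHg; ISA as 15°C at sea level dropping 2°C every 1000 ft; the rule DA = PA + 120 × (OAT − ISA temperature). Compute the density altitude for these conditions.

10016 ft

Pressure altitude = 6800 + (29.92 − 29.32) × 1000 = 6800 + (+600) = 7400 ft.
ISA temperature at 7400 ft = 15 − 2 × (7400/1000) = 0.2°C.
ISA deviation = 22 − 0.2 = +21.8°C.
Density altitude = 7400 + 120 × (21.8) = 10016 ft.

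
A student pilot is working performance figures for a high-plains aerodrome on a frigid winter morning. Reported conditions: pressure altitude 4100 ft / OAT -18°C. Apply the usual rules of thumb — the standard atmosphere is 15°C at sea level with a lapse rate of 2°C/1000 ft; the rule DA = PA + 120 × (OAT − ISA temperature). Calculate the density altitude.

1124 ft

ISA temperature at 4100 ft = 15 − 2 × (4100/1000) = 6.8°C.
ISA deviation = -18 − 6.8 = -24.8°C.
Density altitude = 4100 + 120 × (-24.8) = 4100 + (-2976) = 1124 ft.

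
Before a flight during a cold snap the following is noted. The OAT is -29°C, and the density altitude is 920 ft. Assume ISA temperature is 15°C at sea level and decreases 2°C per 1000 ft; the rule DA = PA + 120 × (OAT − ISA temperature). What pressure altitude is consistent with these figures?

5000 ft

DA = PA + 120 × (OAT − (15 − 2·PA/1000)) = PA + 120·OAT − 1800 + 0.24·PA = 1.24·PA + 120·OAT − 1800.
So 1.24·PA = 920 − 120 × (-29) + 1800 = 6200.
PA = 6200 / 1.24 = 5000 ft.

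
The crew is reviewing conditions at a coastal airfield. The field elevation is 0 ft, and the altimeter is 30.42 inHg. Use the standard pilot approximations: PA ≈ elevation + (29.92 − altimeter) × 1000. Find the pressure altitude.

-500 ft

Pressure correction = (29.92 − 30.42) × 1000 = -500 ft.
Pressure altitude = 0 + (-500) = -500 ft.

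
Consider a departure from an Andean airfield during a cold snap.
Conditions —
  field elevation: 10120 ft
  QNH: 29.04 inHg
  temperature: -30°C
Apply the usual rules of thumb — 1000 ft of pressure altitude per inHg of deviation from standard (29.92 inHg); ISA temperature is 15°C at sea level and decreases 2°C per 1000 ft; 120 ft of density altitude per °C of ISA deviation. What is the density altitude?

8240 ft

Pressure altitude = 10120 + (29.92 − 29.04) × 1000 = 10120 + (+880) = 11000 ft.
ISA temperature at 11000 ft = 15 − 2 × (11000/1000) = -7°C.
ISA deviation = -30 − (-7) = -23°C.
Density altitude = 11000 + 120 × (-23) = 8240 ft.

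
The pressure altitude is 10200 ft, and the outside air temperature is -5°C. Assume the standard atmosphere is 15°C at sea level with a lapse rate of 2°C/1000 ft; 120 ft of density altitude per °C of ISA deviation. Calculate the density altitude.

ISA temperature at 10200 ft = 15 − 2 × (10200/1000) = -5.4°C.
ISA deviation = -5 − (-5.4) = +0.4°C.
Density altitude = 10200 + 120 × (0.4) = 10200 + (+48) = 10248 ft.

10248 ft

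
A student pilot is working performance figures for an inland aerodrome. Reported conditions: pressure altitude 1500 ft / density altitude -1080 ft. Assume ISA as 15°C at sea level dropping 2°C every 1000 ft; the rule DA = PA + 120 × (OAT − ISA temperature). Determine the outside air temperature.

-9.5°C

Density altitude − pressure altitude = -1080 − 1500 = -2580 ft.
At 120 ft/°C that is an ISA deviation of -2580/120 = -21.5°C.
ISA temperature at 1500 ft = 15 − 2 × (1500/1000) = 12°C.
OAT = ISA + deviation = 12 + (-21.5) = -9.5°C.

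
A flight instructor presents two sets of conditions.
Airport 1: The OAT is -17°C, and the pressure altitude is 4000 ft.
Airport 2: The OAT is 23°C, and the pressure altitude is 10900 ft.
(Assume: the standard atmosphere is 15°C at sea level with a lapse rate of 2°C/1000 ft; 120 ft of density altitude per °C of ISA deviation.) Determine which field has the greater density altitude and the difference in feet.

Airport 2 by 13356 ft

Airport 1: ISA temp = 7°C, deviation -24°C, DA = 4000 + 120 × (-24) = 1120 ft.
Airport 2: ISA temp = -6.8°C, deviation +29.8°C, DA = 10900 + 120 × 29.8 = 14476 ft.
Airport 2 is higher by 14476 − 1120 = 13356 ft.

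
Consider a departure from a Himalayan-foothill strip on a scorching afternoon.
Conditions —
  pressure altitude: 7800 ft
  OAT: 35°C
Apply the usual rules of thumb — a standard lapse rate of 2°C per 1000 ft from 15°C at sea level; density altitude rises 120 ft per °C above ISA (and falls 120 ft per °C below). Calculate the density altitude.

ISA temperature at 7800 ft = 15 − 2 × (7800/1000) = -0.6°C.
ISA deviation = 35 − (-0.6) = +35.6°C.
Density altitude = 7800 + 120 × (35.6) = 7800 + (+4272) = 12072 ft.

12072 ft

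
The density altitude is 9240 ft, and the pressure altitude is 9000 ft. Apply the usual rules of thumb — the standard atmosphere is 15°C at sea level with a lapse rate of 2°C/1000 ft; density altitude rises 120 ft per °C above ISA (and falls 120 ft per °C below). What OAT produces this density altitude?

-1°C

Density altitude − pressure altitude = 9240 − 9000 = +240 ft.
At 120 ft/°C that is an ISA deviation of 240/120 = +2°C.
ISA temperature at 9000 ft = 15 − 2 × (9000/1000) = -3°C.
OAT = ISA + deviation = -3 + (+2) = -1°C.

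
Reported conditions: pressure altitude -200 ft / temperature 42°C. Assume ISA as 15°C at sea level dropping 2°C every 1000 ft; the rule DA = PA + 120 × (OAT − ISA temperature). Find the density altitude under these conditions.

ISA temperature at -200 ft = 15 − 2 × (-200/1000) = 15.4°C.
ISA deviation = 42 − 15.4 = +26.6°C.
Density altitude = -200 + 120 × (26.6) = -200 + (+3192) = 2992 ft.

2992 ft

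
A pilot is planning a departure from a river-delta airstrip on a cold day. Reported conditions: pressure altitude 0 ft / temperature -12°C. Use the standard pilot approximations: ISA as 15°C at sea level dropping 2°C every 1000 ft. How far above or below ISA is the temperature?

ISA-27°C

ISA temperature at 0 ft = 15 − 2 × (0/1000) = 15°C.
Deviation = OAT − ISA = -12 − 15 = -27°C.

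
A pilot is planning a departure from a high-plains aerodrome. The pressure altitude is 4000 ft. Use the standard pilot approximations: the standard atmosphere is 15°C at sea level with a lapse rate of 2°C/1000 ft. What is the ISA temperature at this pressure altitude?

ISA temperature = 15 − 2 × (4000/1000) = 15 − 8 = 7°C.

7°C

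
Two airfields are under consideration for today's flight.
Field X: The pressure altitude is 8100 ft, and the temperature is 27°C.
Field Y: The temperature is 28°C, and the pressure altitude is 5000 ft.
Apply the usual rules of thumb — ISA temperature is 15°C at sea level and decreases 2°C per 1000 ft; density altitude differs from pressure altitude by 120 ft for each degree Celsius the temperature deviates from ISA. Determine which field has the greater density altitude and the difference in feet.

Field X by 3724 ft

Field X: ISA temp = -1.2°C, deviation +28.2°C, DA = 8100 + 120 × 28.2 = 11484 ft.
Field Y: ISA temp = 5°C, deviation +23°C, DA = 5000 + 120 × 23 = 7760 ft.
Field X is higher by 11484 − 7760 = 3724 ft.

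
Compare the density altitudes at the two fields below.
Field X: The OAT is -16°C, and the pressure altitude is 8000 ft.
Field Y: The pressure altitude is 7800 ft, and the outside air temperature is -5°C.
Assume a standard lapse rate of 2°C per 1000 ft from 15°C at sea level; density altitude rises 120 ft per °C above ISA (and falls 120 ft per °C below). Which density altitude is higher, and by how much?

Field X: ISA temp = -1°C, deviation -15°C, DA = 8000 + 120 × (-15) = 6200 ft.
Field Y: ISA temp = -0.6°C, deviation -4.4°C, DA = 7800 + 120 × (-4.4) = 7272 ft.
Field Y is higher by 7272 − 6200 = 1072 ft.

Field Y by 1072 ft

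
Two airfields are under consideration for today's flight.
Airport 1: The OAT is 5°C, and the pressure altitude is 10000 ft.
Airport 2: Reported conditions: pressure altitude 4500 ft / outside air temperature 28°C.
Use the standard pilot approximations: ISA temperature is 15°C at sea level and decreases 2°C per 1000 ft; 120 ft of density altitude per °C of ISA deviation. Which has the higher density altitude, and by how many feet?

Airport 1 by 4060 ft

Airport 1: ISA temp = -5°C, deviation +10°C, DA = 10000 + 120 × 10 = 11200 ft.
Airport 2: ISA temp = 6°C, deviation +22°C, DA = 4500 + 120 × 22 = 7140 ft.
Airport 1 is higher by 11200 − 7140 = 4060 ft.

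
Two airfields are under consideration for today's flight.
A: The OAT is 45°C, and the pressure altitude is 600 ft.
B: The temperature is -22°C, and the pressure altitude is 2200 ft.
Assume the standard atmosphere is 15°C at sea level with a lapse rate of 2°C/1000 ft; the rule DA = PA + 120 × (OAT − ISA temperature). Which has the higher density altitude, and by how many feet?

A by 6056 ft

A: ISA temp = 13.8°C, deviation +31.2°C, DA = 600 + 120 × 31.2 = 4344 ft.
B: ISA temp = 10.6°C, deviation -32.6°C, DA = 2200 + 120 × (-32.6) = -1712 ft.
A is higher by 4344 − (-1712) = 6056 ft.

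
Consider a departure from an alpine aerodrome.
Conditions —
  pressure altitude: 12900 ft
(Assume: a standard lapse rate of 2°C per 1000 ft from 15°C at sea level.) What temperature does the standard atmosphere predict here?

-10.8°C

ISA temperature = 15 − 2 × (12900/1000) = 15 − 25.8 = -10.8°C.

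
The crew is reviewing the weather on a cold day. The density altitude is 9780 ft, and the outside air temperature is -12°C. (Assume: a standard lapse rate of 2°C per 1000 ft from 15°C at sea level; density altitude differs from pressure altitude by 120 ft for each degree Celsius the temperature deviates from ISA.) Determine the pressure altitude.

DA = PA + 120 × (OAT − (15 − 2·PA/1000)) = PA + 120·OAT − 1800 + 0.24·PA = 1.24·PA + 120·OAT − 1800.
So 1.24·PA = 9780 − 120 × (-12) + 1800 = 13020.
PA = 13020 / 1.24 = 10500 ft.

10500 ft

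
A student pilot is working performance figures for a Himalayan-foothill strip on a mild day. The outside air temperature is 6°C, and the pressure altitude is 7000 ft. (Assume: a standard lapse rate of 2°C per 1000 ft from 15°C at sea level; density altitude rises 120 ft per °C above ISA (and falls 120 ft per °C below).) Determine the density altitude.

7600 ft

ISA temperature at 7000 ft = 15 − 2 × (7000/1000) = 1°C.
ISA deviation = 6 − 1 = +5°C.
Density altitude = 7000 + 120 × (5) = 7000 + (+600) = 7600 ft.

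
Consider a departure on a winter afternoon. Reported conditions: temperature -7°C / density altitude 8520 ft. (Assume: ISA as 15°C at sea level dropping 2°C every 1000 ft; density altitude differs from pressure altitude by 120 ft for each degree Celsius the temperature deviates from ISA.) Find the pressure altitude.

DA = PA + 120 × (OAT − (15 − 2·PA/1000)) = PA + 120·OAT − 1800 + 0.24·PA = 1.24·PA + 120·OAT − 1800.
So 1.24·PA = 8520 − 120 × (-7) + 1800 = 11160.
PA = 11160 / 1.24 = 9000 ft.

9000 ft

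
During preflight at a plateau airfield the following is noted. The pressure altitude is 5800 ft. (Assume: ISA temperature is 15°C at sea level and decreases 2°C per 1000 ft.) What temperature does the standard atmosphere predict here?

3.4°C

ISA temperature = 15 − 2 × (5800/1000) = 15 − 11.6 = 3.4°C.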